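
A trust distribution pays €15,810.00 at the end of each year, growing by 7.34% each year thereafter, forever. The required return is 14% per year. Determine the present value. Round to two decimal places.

Periodic rate r = 0.14 per year.
Growing perpetuity (Gordon): PV = PMT₁ / (r − g) = 15,810 / (r − 0.0734) = €237,387.39.

€237,387.39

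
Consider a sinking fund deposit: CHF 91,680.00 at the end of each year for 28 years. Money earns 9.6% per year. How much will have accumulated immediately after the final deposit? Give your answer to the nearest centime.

This is an ordinary annuity: 28 deposits of CHF 91,680.00 at the end of each year.
Periodic rate r = 0.096 per year.
FV = PMT × [((1+r)^n − 1)/r] = 91,680 × [(1+r)^28 − 1] / r = CHF 11,481,520.43

CHF 11,481,520.43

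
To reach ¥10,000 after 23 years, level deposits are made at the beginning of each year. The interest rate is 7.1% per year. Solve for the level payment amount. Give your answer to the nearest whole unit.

Level annuity due; solve FV = PMT × [((1+r)^n − 1)/r] × (1+r) for PMT.
Periodic rate r = 0.071 per year.
With n = 23: PMT = 10,000 / ([((1+r)^n − 1)/r] × (1+r)) = ¥172

¥172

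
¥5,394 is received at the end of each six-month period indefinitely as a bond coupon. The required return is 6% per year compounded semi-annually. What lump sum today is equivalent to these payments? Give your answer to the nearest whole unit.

¥179,800

Periodic rate r = 0.06/2 per half-year.
Level perpetuity: PV = PMT / r = 5,394 / (0.06/2) = ¥179,800.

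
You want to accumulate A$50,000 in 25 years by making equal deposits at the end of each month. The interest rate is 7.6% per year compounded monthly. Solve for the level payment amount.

A$56.09

Level ordinary annuity; solve FV = PMT × [((1+r)^n − 1)/r] for PMT.
Periodic rate r = 0.076/12 per month; n is counted in months.
With n = 300: PMT = 50,000 / ([((1+r)^n − 1)/r]) = A$56.09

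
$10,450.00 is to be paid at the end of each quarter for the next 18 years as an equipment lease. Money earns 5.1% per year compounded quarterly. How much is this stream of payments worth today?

This is an ordinary annuity: 72 payments of $10,450.00 at the end of each quarter.
Periodic rate r = 0.051/4 per quarter; n is counted in quarters.
PV = PMT × [(1 − (1+r)^−n)/r] = 10,450 × [1 − (1+r)^−72] / r = $490,419.86

$490,419.86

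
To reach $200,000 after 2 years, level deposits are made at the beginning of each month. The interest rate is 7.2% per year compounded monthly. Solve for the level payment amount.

Level annuity due; solve FV = PMT × [((1+r)^n − 1)/r] × (1+r) for PMT.
Periodic rate r = 0.072/12 per month; n is counted in months.
With n = 24: PMT = 200,000 / ([((1+r)^n − 1)/r] × (1+r)) = $7,726.30

$7,726.30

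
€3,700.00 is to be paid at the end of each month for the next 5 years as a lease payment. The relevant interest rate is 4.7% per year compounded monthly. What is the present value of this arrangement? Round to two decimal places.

This is an ordinary annuity: 60 payments of €3,700.00 at the end of each month.
Periodic rate r = 0.047/12 per month; n is counted in months.
PV = PMT × [(1 − (1+r)^−n)/r] = 3,700 × [1 − (1+r)^−60] / r = €197,500.82

€197,500.82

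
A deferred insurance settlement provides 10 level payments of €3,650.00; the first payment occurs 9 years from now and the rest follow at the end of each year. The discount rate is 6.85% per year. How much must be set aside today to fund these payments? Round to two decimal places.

€15,194.00

Ordinary annuity of 10 payments, first payment at period 9.
Periodic rate r = 0.0685 per year.
The ordinary-annuity PV formula values the stream one period before the first payment (period 8); discount that back 8 periods:
PV₀ = 3,650 × [1 − (1+r)^−10] / r × (1+r)^−8 = €15,194.00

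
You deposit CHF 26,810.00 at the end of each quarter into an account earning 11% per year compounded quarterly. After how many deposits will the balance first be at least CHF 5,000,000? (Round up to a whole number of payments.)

67 payments

Periodic rate r = 0.11/4 per quarter; n is counted in quarters.
Ordinary annuity FV: 5,000,000 = 26,810 × [((1+r)^n − 1)/r].
(1+r)^n = 1 + 5,000,000 × r / 26,810, so n = ln(1 + 5,000,000·r/26,810) / ln(1+r) = 66.83.
Round up to a whole number of payments: n = 67.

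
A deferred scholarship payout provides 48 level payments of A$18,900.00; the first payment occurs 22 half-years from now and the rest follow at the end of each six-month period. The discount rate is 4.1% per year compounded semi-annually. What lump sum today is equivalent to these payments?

A$374,747.34

Ordinary annuity of 48 payments, first payment at period 22.
Periodic rate r = 0.041/2 per half-year; n is counted in half-years.
The ordinary-annuity PV formula values the stream one period before the first payment (period 21); discount that back 21 periods:
PV₀ = 18,900 × [1 − (1+r)^−48] / r × (1+r)^−21 = A$374,747.34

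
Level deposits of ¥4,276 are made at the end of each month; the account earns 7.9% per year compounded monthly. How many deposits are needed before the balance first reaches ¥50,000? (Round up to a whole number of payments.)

Periodic rate r = 0.079/12 per month; n is counted in months.
Ordinary annuity FV: 50,000 = 4,276 × [((1+r)^n − 1)/r].
(1+r)^n = 1 + 50,000 × r / 4,276, so n = ln(1 + 50,000·r/4,276) / ln(1+r) = 11.30.
Round up to a whole number of payments: n = 12.

12 payments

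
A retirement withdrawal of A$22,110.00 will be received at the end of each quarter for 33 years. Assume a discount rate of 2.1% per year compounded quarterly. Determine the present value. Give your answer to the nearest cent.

A$2,101,583.12

This is an ordinary annuity: 132 payments of A$22,110.00 at the end of each quarter.
Periodic rate r = 0.021/4 per quarter; n is counted in quarters.
PV = PMT × [(1 − (1+r)^−n)/r] = 22,110 × [1 − (1+r)^−132] / r = A$2,101,583.12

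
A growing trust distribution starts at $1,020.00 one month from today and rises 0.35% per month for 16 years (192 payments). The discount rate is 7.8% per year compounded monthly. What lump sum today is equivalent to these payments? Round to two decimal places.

Periodic rate r = 0.078/12 per month; n is counted in months.
Growing ordinary annuity: PV = PMT₁ × [1 − ((1+g)/(1+r))^n] / (r − g) = 1,020 × [1 − ((1+0.0035)/(1+r))^192] / (r − 0.0035) = $148,323.15.

$148,323.15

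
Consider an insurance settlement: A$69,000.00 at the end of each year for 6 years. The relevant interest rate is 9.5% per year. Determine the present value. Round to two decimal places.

A$304,967.95

This is an ordinary annuity: 6 payments of A$69,000.00 at the end of each year.
Periodic rate r = 0.095 per year.
PV = PMT × [(1 − (1+r)^−n)/r] = 69,000 × [1 − (1+r)^−6] / r = A$304,967.95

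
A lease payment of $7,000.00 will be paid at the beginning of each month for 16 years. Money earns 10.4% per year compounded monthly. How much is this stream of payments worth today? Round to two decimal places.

This is an annuity due: 192 payments of $7,000.00 at the beginning of each month.
Periodic rate r = 0.104/12 per month; n is counted in months.
PV = PMT × [(1 − (1+r)^−n)/r] × (1+r) = 7,000 × [1 − (1+r)^−192] / r × (1+r) = $659,295.83

$659,295.83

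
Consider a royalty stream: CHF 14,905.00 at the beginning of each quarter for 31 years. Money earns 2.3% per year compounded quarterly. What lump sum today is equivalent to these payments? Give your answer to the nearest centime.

This is an annuity due: 124 payments of CHF 14,905.00 at the beginning of each quarter.
Periodic rate r = 0.023/4 per quarter; n is counted in quarters.
PV = PMT × [(1 − (1+r)^−n)/r] × (1+r) = 14,905 × [1 − (1+r)^−124] / r × (1+r) = CHF 1,326,550.96

CHF 1,326,550.96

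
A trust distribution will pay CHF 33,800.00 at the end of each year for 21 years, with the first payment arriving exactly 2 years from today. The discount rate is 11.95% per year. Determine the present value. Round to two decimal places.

CHF 229,047.34

Ordinary annuity of 21 payments, first payment at period 2.
Periodic rate r = 0.1195 per year.
The ordinary-annuity PV formula values the stream one period before the first payment (period 1); discount that back 1 periods:
PV₀ = 33,800 × [1 − (1+r)^−21] / r × (1+r)^−1 = CHF 229,047.34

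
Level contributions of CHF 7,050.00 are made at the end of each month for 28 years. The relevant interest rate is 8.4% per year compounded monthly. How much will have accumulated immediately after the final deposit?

This is an ordinary annuity: 336 deposits of CHF 7,050.00 at the end of each month.
Periodic rate r = 0.084/12 per month; n is counted in months.
FV = PMT × [((1+r)^n − 1)/r] = 7,050 × [(1+r)^336 − 1] / r = CHF 9,488,116.69

CHF 9,488,116.69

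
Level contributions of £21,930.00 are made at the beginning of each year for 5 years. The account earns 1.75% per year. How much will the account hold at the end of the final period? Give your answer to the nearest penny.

£115,542.72

This is an annuity due: 5 deposits of £21,930.00 at the beginning of each year.
Periodic rate r = 0.0175 per year.
FV = PMT × [((1+r)^n − 1)/r] × (1+r) = 21,930 × [(1+r)^5 − 1] / r × (1+r) = £115,542.72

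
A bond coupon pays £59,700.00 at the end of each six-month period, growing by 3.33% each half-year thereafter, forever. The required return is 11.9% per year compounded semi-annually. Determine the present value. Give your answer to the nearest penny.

£2,278,625.95

Periodic rate r = 0.119/2 per half-year.
Growing perpetuity (Gordon): PV = PMT₁ / (r − g) = 59,700 / (r − 0.0333) = £2,278,625.95.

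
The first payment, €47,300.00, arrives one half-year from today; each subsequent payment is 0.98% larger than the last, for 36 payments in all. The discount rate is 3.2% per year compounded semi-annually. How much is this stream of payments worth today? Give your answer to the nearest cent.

Periodic rate r = 0.032/2 per half-year; n is counted in half-years.
Growing ordinary annuity: PV = PMT₁ × [1 − ((1+g)/(1+r))^n] / (r − g) = 47,300 × [1 − ((1+0.0098)/(1+r))^36] / (r − 0.0098) = €1,508,782.38.

€1,508,782.38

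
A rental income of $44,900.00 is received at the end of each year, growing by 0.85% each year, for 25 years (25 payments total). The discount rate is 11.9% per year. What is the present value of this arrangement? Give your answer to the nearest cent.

Periodic rate r = 0.119 per year.
Growing ordinary annuity: PV = PMT₁ × [1 − ((1+g)/(1+r))^n] / (r − g) = 44,900 × [1 − ((1+0.0085)/(1+r))^25] / (r − 0.0085) = $376,133.28.

$376,133.28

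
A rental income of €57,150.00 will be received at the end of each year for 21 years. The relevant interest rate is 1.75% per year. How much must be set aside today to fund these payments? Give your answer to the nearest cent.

€997,127.44

This is an ordinary annuity: 21 payments of €57,150.00 at the end of each year.
Periodic rate r = 0.0175 per year.
PV = PMT × [(1 − (1+r)^−n)/r] = 57,150 × [1 − (1+r)^−21] / r = €997,127.44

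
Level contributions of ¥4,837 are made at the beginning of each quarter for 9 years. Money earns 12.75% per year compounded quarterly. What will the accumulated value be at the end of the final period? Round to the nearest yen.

This is an annuity due: 36 deposits of ¥4,837 at the beginning of each quarter.
Periodic rate r = 0.1275/4 per quarter; n is counted in quarters.
FV = PMT × [((1+r)^n − 1)/r] × (1+r) = 4,837 × [(1+r)^36 − 1] / r × (1+r) = ¥327,952

¥327,952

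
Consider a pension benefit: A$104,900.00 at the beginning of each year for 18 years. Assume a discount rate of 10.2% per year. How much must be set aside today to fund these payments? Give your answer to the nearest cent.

A$936,049.03

This is an annuity due: 18 payments of A$104,900.00 at the beginning of each year.
Periodic rate r = 0.102 per year.
PV = PMT × [(1 − (1+r)^−n)/r] × (1+r) = 104,900 × [1 − (1+r)^−18] / r × (1+r) = A$936,049.03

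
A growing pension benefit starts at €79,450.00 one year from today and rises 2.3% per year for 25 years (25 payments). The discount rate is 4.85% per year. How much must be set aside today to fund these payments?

€1,432,106.52

Periodic rate r = 0.0485 per year.
Growing ordinary annuity: PV = PMT₁ × [1 − ((1+g)/(1+r))^n] / (r − g) = 79,450 × [1 − ((1+0.023)/(1+r))^25] / (r − 0.023) = €1,432,106.52.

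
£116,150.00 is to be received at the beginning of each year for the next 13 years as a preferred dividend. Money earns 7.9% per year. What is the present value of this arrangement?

This is an annuity due: 13 payments of £116,150.00 at the beginning of each year.
Periodic rate r = 0.079 per year.
PV = PMT × [(1 − (1+r)^−n)/r] × (1+r) = 116,150 × [1 − (1+r)^−13] / r × (1+r) = £996,018.88

£996,018.88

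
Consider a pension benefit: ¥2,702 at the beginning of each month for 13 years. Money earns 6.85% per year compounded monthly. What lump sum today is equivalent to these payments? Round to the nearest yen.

This is an annuity due: 156 payments of ¥2,702 at the beginning of each month.
Periodic rate r = 0.0685/12 per month; n is counted in months.
PV = PMT × [(1 − (1+r)^−n)/r] × (1+r) = 2,702 × [1 − (1+r)^−156] / r × (1+r) = ¥280,157

¥280,157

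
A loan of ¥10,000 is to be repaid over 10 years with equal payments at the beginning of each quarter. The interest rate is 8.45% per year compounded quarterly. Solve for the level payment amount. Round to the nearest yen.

¥365

Level annuity due; solve PV = PMT × [(1 − (1+r)^−n)/r] × (1+r) for PMT.
Periodic rate r = 0.0845/4 per quarter; n is counted in quarters.
With n = 40: PMT = 10,000 / ([(1 − (1+r)^−n)/r] × (1+r)) = ¥365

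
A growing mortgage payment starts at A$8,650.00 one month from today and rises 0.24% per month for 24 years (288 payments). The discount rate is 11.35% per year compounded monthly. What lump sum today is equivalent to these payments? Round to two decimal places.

Periodic rate r = 0.1135/12 per month; n is counted in months.
Growing ordinary annuity: PV = PMT₁ × [1 − ((1+g)/(1+r))^n] / (r − g) = 8,650 × [1 − ((1+0.0024)/(1+r))^288] / (r − 0.0024) = A$1,063,066.58.

A$1,063,066.58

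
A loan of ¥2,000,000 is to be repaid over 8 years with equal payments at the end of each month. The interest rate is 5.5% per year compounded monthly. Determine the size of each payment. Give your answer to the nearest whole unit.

Level ordinary annuity; solve PV = PMT × [(1 − (1+r)^−n)/r] for PMT.
Periodic rate r = 0.055/12 per month; n is counted in months.
With n = 96: PMT = 2,000,000 / ([(1 − (1+r)^−n)/r]) = ¥25,799

¥25,799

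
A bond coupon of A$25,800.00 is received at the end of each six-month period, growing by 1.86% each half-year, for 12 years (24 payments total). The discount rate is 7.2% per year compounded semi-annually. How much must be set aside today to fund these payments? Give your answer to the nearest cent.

A$495,287.39

Periodic rate r = 0.072/2 per half-year; n is counted in half-years.
Growing ordinary annuity: PV = PMT₁ × [1 − ((1+g)/(1+r))^n] / (r − g) = 25,800 × [1 − ((1+0.0186)/(1+r))^24] / (r − 0.0186) = A$495,287.39.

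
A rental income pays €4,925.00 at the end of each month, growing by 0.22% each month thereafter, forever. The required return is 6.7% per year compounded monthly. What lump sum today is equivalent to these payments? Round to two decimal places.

Periodic rate r = 0.067/12 per month.
Growing perpetuity (Gordon): PV = PMT₁ / (r − g) = 4,925 / (r − 0.0022) = €1,455,665.02.

€1,455,665.02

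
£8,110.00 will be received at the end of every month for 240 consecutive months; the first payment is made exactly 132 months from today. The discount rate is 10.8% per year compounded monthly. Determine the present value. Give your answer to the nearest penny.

£246,189.35

Ordinary annuity of 240 payments, first payment at period 132.
Periodic rate r = 0.108/12 per month; n is counted in months.
The ordinary-annuity PV formula values the stream one period before the first payment (period 131); discount that back 131 periods:
PV₀ = 8,110 × [1 − (1+r)^−240] / r × (1+r)^−131 = £246,189.35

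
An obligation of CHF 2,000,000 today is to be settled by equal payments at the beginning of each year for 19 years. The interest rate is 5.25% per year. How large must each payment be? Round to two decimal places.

CHF 160,454.56

Level annuity due; solve PV = PMT × [(1 − (1+r)^−n)/r] × (1+r) for PMT.
Periodic rate r = 0.0525 per year.
With n = 19: PMT = 2,000,000 / ([(1 − (1+r)^−n)/r] × (1+r)) = CHF 160,454.56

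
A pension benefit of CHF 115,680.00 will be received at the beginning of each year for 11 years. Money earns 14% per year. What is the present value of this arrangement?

CHF 719,080.26

This is an annuity due: 11 payments of CHF 115,680.00 at the beginning of each year.
Periodic rate r = 0.14 per year.
PV = PMT × [(1 − (1+r)^−n)/r] × (1+r) = 115,680 × [1 − (1+r)^−11] / r × (1+r) = CHF 719,080.26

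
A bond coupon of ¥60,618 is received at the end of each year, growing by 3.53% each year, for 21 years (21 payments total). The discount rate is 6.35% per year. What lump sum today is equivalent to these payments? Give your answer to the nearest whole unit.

¥927,055

Periodic rate r = 0.0635 per year.
Growing ordinary annuity: PV = PMT₁ × [1 − ((1+g)/(1+r))^n] / (r − g) = 60,618 × [1 − ((1+0.0353)/(1+r))^21] / (r − 0.0353) = ¥927,055.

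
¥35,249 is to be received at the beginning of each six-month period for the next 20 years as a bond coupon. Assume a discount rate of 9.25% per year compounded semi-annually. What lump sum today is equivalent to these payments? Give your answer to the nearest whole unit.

¥666,697

This is an annuity due: 40 payments of ¥35,249 at the beginning of each six-month period.
Periodic rate r = 0.0925/2 per half-year; n is counted in half-years.
PV = PMT × [(1 − (1+r)^−n)/r] × (1+r) = 35,249 × [1 − (1+r)^−40] / r × (1+r) = ¥666,697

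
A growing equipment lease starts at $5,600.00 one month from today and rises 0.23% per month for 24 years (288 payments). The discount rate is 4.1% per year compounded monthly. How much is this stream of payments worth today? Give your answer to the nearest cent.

$1,375,830.00

Periodic rate r = 0.041/12 per month; n is counted in months.
Growing ordinary annuity: PV = PMT₁ × [1 − ((1+g)/(1+r))^n] / (r − g) = 5,600 × [1 − ((1+0.0023)/(1+r))^288] / (r − 0.0023) = $1,375,830.00.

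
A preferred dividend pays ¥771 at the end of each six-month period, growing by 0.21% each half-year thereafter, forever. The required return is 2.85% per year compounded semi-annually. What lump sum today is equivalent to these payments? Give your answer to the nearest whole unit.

Periodic rate r = 0.0285/2 per half-year.
Growing perpetuity (Gordon): PV = PMT₁ / (r − g) = 771 / (r − 0.0021) = ¥63,457.

¥63,457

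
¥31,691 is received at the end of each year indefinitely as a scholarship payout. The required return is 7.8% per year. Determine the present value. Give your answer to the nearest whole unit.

¥406,295

Periodic rate r = 0.078 per year.
Level perpetuity: PV = PMT / r = 31,691 / (0.078) = ¥406,295.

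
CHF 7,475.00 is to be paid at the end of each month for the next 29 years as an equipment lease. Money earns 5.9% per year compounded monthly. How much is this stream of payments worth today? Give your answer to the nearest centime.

CHF 1,244,482.41

This is an ordinary annuity: 348 payments of CHF 7,475.00 at the end of each month.
Periodic rate r = 0.059/12 per month; n is counted in months.
PV = PMT × [(1 − (1+r)^−n)/r] = 7,475 × [1 − (1+r)^−348] / r = CHF 1,244,482.41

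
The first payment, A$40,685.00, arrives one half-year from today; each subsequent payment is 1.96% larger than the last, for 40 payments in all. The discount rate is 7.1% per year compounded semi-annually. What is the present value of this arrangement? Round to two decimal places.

A$1,180,878.26

Periodic rate r = 0.071/2 per half-year; n is counted in half-years.
Growing ordinary annuity: PV = PMT₁ × [1 − ((1+g)/(1+r))^n] / (r − g) = 40,685 × [1 − ((1+0.0196)/(1+r))^40] / (r − 0.0196) = A$1,180,878.26.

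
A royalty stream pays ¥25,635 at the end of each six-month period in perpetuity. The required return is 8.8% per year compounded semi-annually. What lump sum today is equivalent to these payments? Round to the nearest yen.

¥582,614

Periodic rate r = 0.088/2 per half-year.
Level perpetuity: PV = PMT / r = 25,635 / (0.088/2) = ¥582,614.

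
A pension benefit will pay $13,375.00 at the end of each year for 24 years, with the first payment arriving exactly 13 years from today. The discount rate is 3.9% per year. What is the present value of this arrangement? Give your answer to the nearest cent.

Ordinary annuity of 24 payments, first payment at period 13.
Periodic rate r = 0.039 per year.
The ordinary-annuity PV formula values the stream one period before the first payment (period 12); discount that back 12 periods:
PV₀ = 13,375 × [1 − (1+r)^−24] / r × (1+r)^−12 = $130,181.24

$130,181.24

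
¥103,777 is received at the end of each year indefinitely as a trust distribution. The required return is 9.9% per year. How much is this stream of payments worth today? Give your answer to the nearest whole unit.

Periodic rate r = 0.099 per year.
Level perpetuity: PV = PMT / r = 103,777 / (0.099) = ¥1,048,253.

¥1,048,253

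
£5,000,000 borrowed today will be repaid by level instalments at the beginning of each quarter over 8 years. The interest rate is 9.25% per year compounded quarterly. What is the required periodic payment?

Level annuity due; solve PV = PMT × [(1 − (1+r)^−n)/r] × (1+r) for PMT.
Periodic rate r = 0.0925/4 per quarter; n is counted in quarters.
With n = 32: PMT = 5,000,000 / ([(1 − (1+r)^−n)/r] × (1+r)) = £217,812.28

£217,812.28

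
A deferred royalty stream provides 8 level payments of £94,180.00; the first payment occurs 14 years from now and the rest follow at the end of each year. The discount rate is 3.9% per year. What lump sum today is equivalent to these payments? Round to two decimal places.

£387,207.67

Ordinary annuity of 8 payments, first payment at period 14.
Periodic rate r = 0.039 per year.
The ordinary-annuity PV formula values the stream one period before the first payment (period 13); discount that back 13 periods:
PV₀ = 94,180 × [1 − (1+r)^−8] / r × (1+r)^−13 = £387,207.67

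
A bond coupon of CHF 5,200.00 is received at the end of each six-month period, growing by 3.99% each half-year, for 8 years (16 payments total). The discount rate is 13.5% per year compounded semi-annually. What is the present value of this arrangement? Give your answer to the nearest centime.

CHF 64,505.21

Periodic rate r = 0.135/2 per half-year; n is counted in half-years.
Growing ordinary annuity: PV = PMT₁ × [1 − ((1+g)/(1+r))^n] / (r − g) = 5,200 × [1 − ((1+0.0399)/(1+r))^16] / (r − 0.0399) = CHF 64,505.21.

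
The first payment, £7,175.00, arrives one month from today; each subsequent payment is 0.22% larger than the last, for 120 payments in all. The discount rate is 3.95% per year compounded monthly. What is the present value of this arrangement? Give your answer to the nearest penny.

Periodic rate r = 0.0395/12 per month; n is counted in months.
Growing ordinary annuity: PV = PMT₁ × [1 − ((1+g)/(1+r))^n] / (r − g) = 7,175 × [1 − ((1+0.0022)/(1+r))^120] / (r − 0.0022) = £804,920.02.

£804,920.02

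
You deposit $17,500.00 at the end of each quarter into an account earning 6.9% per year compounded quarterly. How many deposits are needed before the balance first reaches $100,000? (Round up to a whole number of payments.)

6 payments

Periodic rate r = 0.069/4 per quarter; n is counted in quarters.
Ordinary annuity FV: 100,000 = 17,500 × [((1+r)^n − 1)/r].
(1+r)^n = 1 + 100,000 × r / 17,500, so n = ln(1 + 100,000·r/17,500) / ln(1+r) = 5.50.
Round up to a whole number of payments: n = 6.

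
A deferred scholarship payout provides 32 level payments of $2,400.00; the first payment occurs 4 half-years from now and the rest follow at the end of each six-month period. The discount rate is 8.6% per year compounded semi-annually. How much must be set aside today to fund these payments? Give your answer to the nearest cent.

Ordinary annuity of 32 payments, first payment at period 4.
Periodic rate r = 0.086/2 per half-year; n is counted in half-years.
The ordinary-annuity PV formula values the stream one period before the first payment (period 3); discount that back 3 periods:
PV₀ = 2,400 × [1 − (1+r)^−32] / r × (1+r)^−3 = $36,403.79

$36,403.79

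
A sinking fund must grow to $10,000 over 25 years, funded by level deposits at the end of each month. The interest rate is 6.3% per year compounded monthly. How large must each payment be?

Level ordinary annuity; solve FV = PMT × [((1+r)^n − 1)/r] for PMT.
Periodic rate r = 0.063/12 per month; n is counted in months.
With n = 300: PMT = 10,000 / ([((1+r)^n − 1)/r]) = $13.78

$13.78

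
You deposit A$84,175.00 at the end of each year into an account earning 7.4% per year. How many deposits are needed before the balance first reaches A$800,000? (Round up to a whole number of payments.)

8 payments

Periodic rate r = 0.074 per year.
Ordinary annuity FV: 800,000 = 84,175 × [((1+r)^n − 1)/r].
(1+r)^n = 1 + 800,000 × r / 84,175, so n = ln(1 + 800,000·r/84,175) / ln(1+r) = 7.46.
Round up to a whole number of payments: n = 8.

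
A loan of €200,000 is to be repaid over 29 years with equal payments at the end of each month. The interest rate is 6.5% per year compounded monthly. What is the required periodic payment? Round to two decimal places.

€1,278.43

Level ordinary annuity; solve PV = PMT × [(1 − (1+r)^−n)/r] for PMT.
Periodic rate r = 0.065/12 per month; n is counted in months.
With n = 348: PMT = 200,000 / ([(1 − (1+r)^−n)/r]) = €1,278.43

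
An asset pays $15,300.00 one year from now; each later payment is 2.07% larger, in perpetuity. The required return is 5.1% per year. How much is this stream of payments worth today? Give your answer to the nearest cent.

Periodic rate r = 0.051 per year.
Growing perpetuity (Gordon): PV = PMT₁ / (r − g) = 15,300 / (r − 0.0207) = $504,950.50.

$504,950.50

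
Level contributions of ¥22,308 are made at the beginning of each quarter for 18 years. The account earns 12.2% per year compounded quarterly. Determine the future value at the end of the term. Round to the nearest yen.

This is an annuity due: 72 deposits of ¥22,308 at the beginning of each quarter.
Periodic rate r = 0.122/4 per quarter; n is counted in quarters.
FV = PMT × [((1+r)^n − 1)/r] × (1+r) = 22,308 × [(1+r)^72 − 1] / r × (1+r) = ¥5,802,668

¥5,802,668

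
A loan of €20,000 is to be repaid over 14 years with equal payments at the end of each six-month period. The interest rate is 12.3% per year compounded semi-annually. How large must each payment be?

Level ordinary annuity; solve PV = PMT × [(1 − (1+r)^−n)/r] for PMT.
Periodic rate r = 0.123/2 per half-year; n is counted in half-years.
With n = 28: PMT = 20,000 / ([(1 − (1+r)^−n)/r]) = €1,514.84

€1,514.84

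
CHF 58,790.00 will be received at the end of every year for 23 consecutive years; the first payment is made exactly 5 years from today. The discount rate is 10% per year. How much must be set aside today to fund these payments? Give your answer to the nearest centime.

CHF 356,699.96

Ordinary annuity of 23 payments, first payment at period 5.
Periodic rate r = 0.1 per year.
The ordinary-annuity PV formula values the stream one period before the first payment (period 4); discount that back 4 periods:
PV₀ = 58,790 × [1 − (1+r)^−23] / r × (1+r)^−4 = CHF 356,699.96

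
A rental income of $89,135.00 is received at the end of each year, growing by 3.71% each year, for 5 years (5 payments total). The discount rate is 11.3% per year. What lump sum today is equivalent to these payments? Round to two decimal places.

Periodic rate r = 0.113 per year.
Growing ordinary annuity: PV = PMT₁ × [1 − ((1+g)/(1+r))^n] / (r − g) = 89,135 × [1 − ((1+0.0371)/(1+r))^5] / (r − 0.0371) = $349,412.37.

$349,412.37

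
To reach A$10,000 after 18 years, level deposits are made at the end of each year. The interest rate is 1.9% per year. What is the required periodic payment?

Level ordinary annuity; solve FV = PMT × [((1+r)^n − 1)/r] for PMT.
Periodic rate r = 0.019 per year.
With n = 18: PMT = 10,000 / ([((1+r)^n − 1)/r]) = A$471.17

A$471.17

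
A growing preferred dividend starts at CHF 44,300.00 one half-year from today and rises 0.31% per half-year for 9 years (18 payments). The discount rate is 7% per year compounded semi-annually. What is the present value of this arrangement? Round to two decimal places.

CHF 598,249.28

Periodic rate r = 0.07/2 per half-year; n is counted in half-years.
Growing ordinary annuity: PV = PMT₁ × [1 − ((1+g)/(1+r))^n] / (r − g) = 44,300 × [1 − ((1+0.0031)/(1+r))^18] / (r − 0.0031) = CHF 598,249.28.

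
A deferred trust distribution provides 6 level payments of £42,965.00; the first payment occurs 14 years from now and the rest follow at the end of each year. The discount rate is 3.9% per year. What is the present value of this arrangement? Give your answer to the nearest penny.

Ordinary annuity of 6 payments, first payment at period 14.
Periodic rate r = 0.039 per year.
The ordinary-annuity PV formula values the stream one period before the first payment (period 13); discount that back 13 periods:
PV₀ = 42,965 × [1 − (1+r)^−6] / r × (1+r)^−13 = £137,415.64

£137,415.64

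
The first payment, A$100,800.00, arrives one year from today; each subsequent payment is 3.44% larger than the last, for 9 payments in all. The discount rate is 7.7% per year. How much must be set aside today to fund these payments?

Periodic rate r = 0.077 per year.
Growing ordinary annuity: PV = PMT₁ × [1 − ((1+g)/(1+r))^n] / (r − g) = 100,800 × [1 − ((1+0.0344)/(1+r))^9] / (r − 0.0344) = A$720,665.65.

A$720,665.65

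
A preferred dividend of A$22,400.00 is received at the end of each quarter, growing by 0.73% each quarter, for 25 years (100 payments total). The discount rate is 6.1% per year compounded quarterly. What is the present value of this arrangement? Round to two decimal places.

A$1,533,907.32

Periodic rate r = 0.061/4 per quarter; n is counted in quarters.
Growing ordinary annuity: PV = PMT₁ × [1 − ((1+g)/(1+r))^n] / (r − g) = 22,400 × [1 − ((1+0.0073)/(1+r))^100] / (r − 0.0073) = A$1,533,907.32.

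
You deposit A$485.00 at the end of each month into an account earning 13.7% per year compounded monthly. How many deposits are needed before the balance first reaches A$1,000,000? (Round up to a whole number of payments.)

Periodic rate r = 0.137/12 per month; n is counted in months.
Ordinary annuity FV: 1,000,000 = 485 × [((1+r)^n − 1)/r].
(1+r)^n = 1 + 1,000,000 × r / 485, so n = ln(1 + 1,000,000·r/485) / ln(1+r) = 281.91.
Round up to a whole number of payments: n = 282.

282 payments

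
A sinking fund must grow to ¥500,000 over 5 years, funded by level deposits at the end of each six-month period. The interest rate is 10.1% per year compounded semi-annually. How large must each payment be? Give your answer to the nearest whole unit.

¥39,660

Level ordinary annuity; solve FV = PMT × [((1+r)^n − 1)/r] for PMT.
Periodic rate r = 0.101/2 per half-year; n is counted in half-years.
With n = 10: PMT = 500,000 / ([((1+r)^n − 1)/r]) = ¥39,660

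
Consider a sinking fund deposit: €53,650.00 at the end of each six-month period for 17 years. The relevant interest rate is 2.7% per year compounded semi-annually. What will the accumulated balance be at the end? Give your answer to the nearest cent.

This is an ordinary annuity: 34 deposits of €53,650.00 at the end of each six-month period.
Periodic rate r = 0.027/2 per half-year; n is counted in half-years.
FV = PMT × [((1+r)^n − 1)/r] = 53,650 × [(1+r)^34 − 1] / r = €2,295,579.73

€2,295,579.73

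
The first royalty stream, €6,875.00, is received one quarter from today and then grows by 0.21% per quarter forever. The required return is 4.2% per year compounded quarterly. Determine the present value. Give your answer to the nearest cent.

Periodic rate r = 0.042/4 per quarter.
Growing perpetuity (Gordon): PV = PMT₁ / (r − g) = 6,875 / (r − 0.0021) = €818,452.38.

€818,452.38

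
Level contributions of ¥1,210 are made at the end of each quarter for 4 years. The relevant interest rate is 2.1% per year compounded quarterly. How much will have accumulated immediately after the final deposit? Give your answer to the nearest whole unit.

This is an ordinary annuity: 16 deposits of ¥1,210 at the end of each quarter.
Periodic rate r = 0.021/4 per quarter; n is counted in quarters.
FV = PMT × [((1+r)^n − 1)/r] = 1,210 × [(1+r)^16 − 1] / r = ¥20,141

¥20,141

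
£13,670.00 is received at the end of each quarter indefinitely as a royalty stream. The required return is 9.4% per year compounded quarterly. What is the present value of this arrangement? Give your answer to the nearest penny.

Periodic rate r = 0.094/4 per quarter.
Level perpetuity: PV = PMT / r = 13,670 / (0.094/4) = £581,702.13.

£581,702.13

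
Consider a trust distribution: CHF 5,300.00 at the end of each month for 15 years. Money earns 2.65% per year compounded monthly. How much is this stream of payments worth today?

CHF 786,497.96

This is an ordinary annuity: 180 payments of CHF 5,300.00 at the end of each month.
Periodic rate r = 0.0265/12 per month; n is counted in months.
PV = PMT × [(1 − (1+r)^−n)/r] = 5,300 × [1 − (1+r)^−180] / r = CHF 786,497.96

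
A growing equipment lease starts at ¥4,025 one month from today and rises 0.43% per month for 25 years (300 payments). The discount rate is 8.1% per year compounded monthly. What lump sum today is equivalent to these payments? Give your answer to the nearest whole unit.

¥851,911

Periodic rate r = 0.081/12 per month; n is counted in months.
Growing ordinary annuity: PV = PMT₁ × [1 − ((1+g)/(1+r))^n] / (r − g) = 4,025 × [1 − ((1+0.0043)/(1+r))^300] / (r − 0.0043) = ¥851,911.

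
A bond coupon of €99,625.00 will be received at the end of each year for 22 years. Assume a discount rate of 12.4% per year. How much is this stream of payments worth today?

This is an ordinary annuity: 22 payments of €99,625.00 at the end of each year.
Periodic rate r = 0.124 per year.
PV = PMT × [(1 − (1+r)^−n)/r] = 99,625 × [1 − (1+r)^−22] / r = €742,038.81

€742,038.81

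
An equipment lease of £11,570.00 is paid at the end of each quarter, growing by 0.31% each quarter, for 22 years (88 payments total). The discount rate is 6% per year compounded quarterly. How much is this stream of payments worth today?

£627,865.88

Periodic rate r = 0.06/4 per quarter; n is counted in quarters.
Growing ordinary annuity: PV = PMT₁ × [1 − ((1+g)/(1+r))^n] / (r − g) = 11,570 × [1 − ((1+0.0031)/(1+r))^88] / (r − 0.0031) = £627,865.88.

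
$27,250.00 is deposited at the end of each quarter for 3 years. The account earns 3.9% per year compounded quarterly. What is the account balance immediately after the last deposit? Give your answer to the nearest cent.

This is an ordinary annuity: 12 deposits of $27,250.00 at the end of each quarter.
Periodic rate r = 0.039/4 per quarter; n is counted in quarters.
FV = PMT × [((1+r)^n − 1)/r] = 27,250 × [(1+r)^12 − 1] / r = $345,117.97

$345,117.97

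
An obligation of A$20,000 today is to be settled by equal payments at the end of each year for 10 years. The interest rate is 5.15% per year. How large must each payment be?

Level ordinary annuity; solve PV = PMT × [(1 − (1+r)^−n)/r] for PMT.
Periodic rate r = 0.0515 per year.
With n = 10: PMT = 20,000 / ([(1 − (1+r)^−n)/r]) = A$2,608.99

A$2,608.99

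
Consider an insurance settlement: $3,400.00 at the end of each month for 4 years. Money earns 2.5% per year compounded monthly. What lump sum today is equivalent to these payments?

$155,151.72

This is an ordinary annuity: 48 payments of $3,400.00 at the end of each month.
Periodic rate r = 0.025/12 per month; n is counted in months.
PV = PMT × [(1 − (1+r)^−n)/r] = 3,400 × [1 − (1+r)^−48] / r = $155,151.72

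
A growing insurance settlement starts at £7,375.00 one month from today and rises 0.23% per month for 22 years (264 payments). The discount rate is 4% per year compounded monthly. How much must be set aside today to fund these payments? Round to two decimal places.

£1,699,852.94

Periodic rate r = 0.04/12 per month; n is counted in months.
Growing ordinary annuity: PV = PMT₁ × [1 − ((1+g)/(1+r))^n] / (r − g) = 7,375 × [1 − ((1+0.0023)/(1+r))^264] / (r − 0.0023) = £1,699,852.94.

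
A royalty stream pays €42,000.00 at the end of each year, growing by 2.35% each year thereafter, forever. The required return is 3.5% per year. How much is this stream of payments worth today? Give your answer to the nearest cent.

Periodic rate r = 0.035 per year.
Growing perpetuity (Gordon): PV = PMT₁ / (r − g) = 42,000 / (r − 0.0235) = €3,652,173.91.

€3,652,173.91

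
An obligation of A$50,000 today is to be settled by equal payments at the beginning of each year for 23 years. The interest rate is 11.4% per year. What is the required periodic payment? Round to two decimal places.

A$5,582.81

Level annuity due; solve PV = PMT × [(1 − (1+r)^−n)/r] × (1+r) for PMT.
Periodic rate r = 0.114 per year.
With n = 23: PMT = 50,000 / ([(1 − (1+r)^−n)/r] × (1+r)) = A$5,582.81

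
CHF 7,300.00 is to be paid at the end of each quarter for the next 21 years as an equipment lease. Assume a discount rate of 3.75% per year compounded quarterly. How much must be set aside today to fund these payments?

This is an ordinary annuity: 84 payments of CHF 7,300.00 at the end of each quarter.
Periodic rate r = 0.0375/4 per quarter; n is counted in quarters.
PV = PMT × [(1 − (1+r)^−n)/r] = 7,300 × [1 − (1+r)^−84] / r = CHF 423,086.21

CHF 423,086.21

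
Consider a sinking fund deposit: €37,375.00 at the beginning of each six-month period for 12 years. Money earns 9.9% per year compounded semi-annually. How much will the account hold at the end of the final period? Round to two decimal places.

€1,734,177.89

This is an annuity due: 24 deposits of €37,375.00 at the beginning of each six-month period.
Periodic rate r = 0.099/2 per half-year; n is counted in half-years.
FV = PMT × [((1+r)^n − 1)/r] × (1+r) = 37,375 × [(1+r)^24 − 1] / r × (1+r) = €1,734,177.89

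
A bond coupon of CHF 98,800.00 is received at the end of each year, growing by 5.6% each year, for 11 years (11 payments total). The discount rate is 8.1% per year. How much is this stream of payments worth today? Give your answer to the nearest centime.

CHF 896,815.78

Periodic rate r = 0.081 per year.
Growing ordinary annuity: PV = PMT₁ × [1 − ((1+g)/(1+r))^n] / (r − g) = 98,800 × [1 − ((1+0.056)/(1+r))^11] / (r − 0.056) = CHF 896,815.78.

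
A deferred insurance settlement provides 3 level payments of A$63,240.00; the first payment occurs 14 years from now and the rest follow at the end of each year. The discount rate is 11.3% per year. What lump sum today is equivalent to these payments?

Ordinary annuity of 3 payments, first payment at period 14.
Periodic rate r = 0.113 per year.
The ordinary-annuity PV formula values the stream one period before the first payment (period 13); discount that back 13 periods:
PV₀ = 63,240 × [1 − (1+r)^−3] / r × (1+r)^−13 = A$38,224.63

A$38,224.63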